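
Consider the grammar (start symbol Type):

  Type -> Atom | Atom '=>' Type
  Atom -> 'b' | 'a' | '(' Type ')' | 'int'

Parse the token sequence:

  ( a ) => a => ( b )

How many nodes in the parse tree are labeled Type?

5

[Type [Atom ( [Type [Atom a]] )] => [Type [Atom a] => [Type [Atom ( [Type [Atom b]] )]]]]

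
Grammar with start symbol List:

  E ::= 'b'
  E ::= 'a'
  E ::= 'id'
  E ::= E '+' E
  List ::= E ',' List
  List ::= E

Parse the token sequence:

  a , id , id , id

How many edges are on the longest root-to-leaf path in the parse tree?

[List [E a] , [List [E id] , [List [E id] , [List [E id]]]]]

5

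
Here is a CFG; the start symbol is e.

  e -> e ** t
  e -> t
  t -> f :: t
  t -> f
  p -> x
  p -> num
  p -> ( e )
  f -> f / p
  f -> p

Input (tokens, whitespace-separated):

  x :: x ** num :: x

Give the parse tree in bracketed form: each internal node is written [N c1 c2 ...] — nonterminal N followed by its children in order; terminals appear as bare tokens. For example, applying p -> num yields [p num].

e
e ** t
t ** t
f :: t ** t
p :: t ** t
x :: t ** t
x :: f ** t
x :: p ** t
x :: x ** t
x :: x ** f :: t
x :: x ** p :: t
x :: x ** num :: t
x :: x ** num :: f
x :: x ** num :: p
x :: x ** num :: x

[e [e [t [f [p x]] :: [t [f [p x]]]]] ** [t [f [p num]] :: [t [f [p x]]]]]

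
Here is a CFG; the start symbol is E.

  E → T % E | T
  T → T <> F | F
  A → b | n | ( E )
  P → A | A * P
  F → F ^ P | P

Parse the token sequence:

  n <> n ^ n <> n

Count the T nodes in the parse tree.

[E [T [T [T [F [P [A n]]]] <> [F [F [P [A n]]] ^ [P [A n]]]] <> [F [P [A n]]]]]

3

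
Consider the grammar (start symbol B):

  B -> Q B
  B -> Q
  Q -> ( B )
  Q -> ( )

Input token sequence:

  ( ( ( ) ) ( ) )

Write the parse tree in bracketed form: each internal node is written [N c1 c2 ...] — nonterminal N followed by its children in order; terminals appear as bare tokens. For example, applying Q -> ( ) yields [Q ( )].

[B [Q ( [B [Q ( [B [Q ( )]] )] [B [Q ( )]]] )]]

B
Q
( B )
( Q B )
( ( B ) B )
( ( Q ) B )
( ( ( ) ) B )
( ( ( ) ) Q )
( ( ( ) ) ( ) )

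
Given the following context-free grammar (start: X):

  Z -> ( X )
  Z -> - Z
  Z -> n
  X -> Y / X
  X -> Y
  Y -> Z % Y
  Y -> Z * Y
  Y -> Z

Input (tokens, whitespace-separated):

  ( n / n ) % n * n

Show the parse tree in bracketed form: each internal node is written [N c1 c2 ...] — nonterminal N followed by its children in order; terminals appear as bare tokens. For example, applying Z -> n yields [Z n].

X
Y
Z % Y
( X ) % Y
( Y / X ) % Y
( Z / X ) % Y
( n / X ) % Y
( n / Y ) % Y
( n / Z ) % Y
( n / n ) % Y
( n / n ) % Z * Y
( n / n ) % n * Y
( n / n ) % n * Z
( n / n ) % n * n

[X [Y [Z ( [X [Y [Z n]] / [X [Y [Z n]]]] )] % [Y [Z n] * [Y [Z n]]]]]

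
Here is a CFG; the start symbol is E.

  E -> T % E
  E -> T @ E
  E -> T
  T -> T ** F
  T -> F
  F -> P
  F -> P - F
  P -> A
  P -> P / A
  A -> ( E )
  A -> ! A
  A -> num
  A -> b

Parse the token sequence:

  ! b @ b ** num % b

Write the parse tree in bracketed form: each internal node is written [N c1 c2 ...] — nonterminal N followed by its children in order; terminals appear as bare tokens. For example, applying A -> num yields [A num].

E
T @ E
F @ E
P @ E
A @ E
! A @ E
! b @ E
! b @ T % E
! b @ T ** F % E
! b @ F ** F % E
! b @ P ** F % E
! b @ A ** F % E
! b @ b ** F % E
! b @ b ** P % E
! b @ b ** A % E
! b @ b ** num % E
! b @ b ** num % T
! b @ b ** num % F
! b @ b ** num % P
! b @ b ** num % A
! b @ b ** num % b

[E [T [F [P [A ! [A b]]]]] @ [E [T [T [F [P [A b]]]] ** [F [P [A num]]]] % [E [T [F [P [A b]]]]]]]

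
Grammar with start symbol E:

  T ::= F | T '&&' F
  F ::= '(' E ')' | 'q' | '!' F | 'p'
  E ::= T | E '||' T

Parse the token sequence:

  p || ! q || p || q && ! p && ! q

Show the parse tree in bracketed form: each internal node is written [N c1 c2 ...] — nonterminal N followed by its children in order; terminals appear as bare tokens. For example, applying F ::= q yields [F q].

[E [E [E [E [T [F p]]] || [T [F ! [F q]]]] || [T [F p]]] || [T [T [T [F q]] && [F ! [F p]]] && [F ! [F q]]]]

E
E || T
E || T || T
E || T || T || T
T || T || T || T
F || T || T || T
p || T || T || T
p || F || T || T
p || ! F || T || T
p || ! q || T || T
p || ! q || F || T
p || ! q || p || T
p || ! q || p || T && F
p || ! q || p || T && F && F
p || ! q || p || F && F && F
p || ! q || p || q && F && F
p || ! q || p || q && ! F && F
p || ! q || p || q && ! p && F
p || ! q || p || q && ! p && ! F
p || ! q || p || q && ! p && ! q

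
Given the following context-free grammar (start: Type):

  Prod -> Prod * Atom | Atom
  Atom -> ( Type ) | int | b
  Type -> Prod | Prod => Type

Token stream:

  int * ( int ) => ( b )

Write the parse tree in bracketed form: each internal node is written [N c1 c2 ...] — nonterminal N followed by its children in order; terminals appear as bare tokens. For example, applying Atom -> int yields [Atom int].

[Type [Prod [Prod [Atom int]] * [Atom ( [Type [Prod [Atom int]]] )]] => [Type [Prod [Atom ( [Type [Prod [Atom b]]] )]]]]

Type
Prod => Type
Prod * Atom => Type
Atom * Atom => Type
int * Atom => Type
int * ( Type ) => Type
int * ( Prod ) => Type
int * ( Atom ) => Type
int * ( int ) => Type
int * ( int ) => Prod
int * ( int ) => Atom
int * ( int ) => ( Type )
int * ( int ) => ( Prod )
int * ( int ) => ( Atom )
int * ( int ) => ( b )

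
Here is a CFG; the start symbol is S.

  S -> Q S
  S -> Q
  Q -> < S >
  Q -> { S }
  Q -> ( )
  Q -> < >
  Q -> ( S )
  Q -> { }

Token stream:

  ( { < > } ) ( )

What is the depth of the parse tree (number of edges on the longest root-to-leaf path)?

6

[S [Q ( [S [Q { [S [Q < >]] }]] )] [S [Q ( )]]]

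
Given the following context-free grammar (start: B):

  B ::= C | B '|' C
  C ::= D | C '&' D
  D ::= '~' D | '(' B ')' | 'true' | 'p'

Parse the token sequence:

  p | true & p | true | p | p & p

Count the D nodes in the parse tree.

[B [B [B [B [B [C [D p]]] | [C [C [D true]] & [D p]]] | [C [D true]]] | [C [D p]]] | [C [C [D p]] & [D p]]]

7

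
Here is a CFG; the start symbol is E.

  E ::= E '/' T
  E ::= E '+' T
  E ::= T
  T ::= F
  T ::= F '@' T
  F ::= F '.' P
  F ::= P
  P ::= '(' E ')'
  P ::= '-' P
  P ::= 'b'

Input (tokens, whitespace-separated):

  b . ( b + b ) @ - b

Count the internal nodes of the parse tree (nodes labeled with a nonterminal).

18

[E [T [F [F [P b]] . [P ( [E [E [T [F [P b]]]] + [T [F [P b]]]] )]] @ [T [F [P - [P b]]]]]]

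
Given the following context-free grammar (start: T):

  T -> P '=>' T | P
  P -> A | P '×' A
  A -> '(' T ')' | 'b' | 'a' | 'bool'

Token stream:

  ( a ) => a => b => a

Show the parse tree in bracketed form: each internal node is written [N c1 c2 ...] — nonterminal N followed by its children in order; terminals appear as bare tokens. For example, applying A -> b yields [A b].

T
P => T
A => T
( T ) => T
( P ) => T
( A ) => T
( a ) => T
( a ) => P => T
( a ) => A => T
( a ) => a => T
( a ) => a => P => T
( a ) => a => A => T
( a ) => a => b => T
( a ) => a => b => P
( a ) => a => b => A
( a ) => a => b => a

[T [P [A ( [T [P [A a]]] )]] => [T [P [A a]] => [T [P [A b]] => [T [P [A a]]]]]]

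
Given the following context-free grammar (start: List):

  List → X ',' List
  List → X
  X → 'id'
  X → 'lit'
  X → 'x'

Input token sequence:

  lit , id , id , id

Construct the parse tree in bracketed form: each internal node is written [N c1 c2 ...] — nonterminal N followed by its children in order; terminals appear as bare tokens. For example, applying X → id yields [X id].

[List [X lit] , [List [X id] , [List [X id] , [List [X id]]]]]

List
X , List
lit , List
lit , X , List
lit , id , List
lit , id , X , List
lit , id , id , List
lit , id , id , X
lit , id , id , id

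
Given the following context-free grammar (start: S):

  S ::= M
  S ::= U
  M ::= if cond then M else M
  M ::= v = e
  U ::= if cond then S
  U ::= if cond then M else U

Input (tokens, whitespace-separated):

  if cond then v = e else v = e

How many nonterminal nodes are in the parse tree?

[S [M if cond then [M v = e] else [M v = e]]]

4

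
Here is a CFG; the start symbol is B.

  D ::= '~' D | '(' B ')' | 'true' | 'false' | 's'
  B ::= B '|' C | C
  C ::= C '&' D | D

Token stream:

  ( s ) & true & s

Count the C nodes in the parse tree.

4

[B [C [C [C [D ( [B [C [D s]]] )]] & [D true]] & [D s]]]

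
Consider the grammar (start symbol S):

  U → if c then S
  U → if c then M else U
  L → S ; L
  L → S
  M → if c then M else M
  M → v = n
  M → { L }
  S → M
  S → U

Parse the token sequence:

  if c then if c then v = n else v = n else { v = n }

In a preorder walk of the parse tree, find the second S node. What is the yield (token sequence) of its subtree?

v = n

[S [M if c then [M if c then [M v = n] else [M v = n]] else [M { [L [S [M v = n]]] }]]]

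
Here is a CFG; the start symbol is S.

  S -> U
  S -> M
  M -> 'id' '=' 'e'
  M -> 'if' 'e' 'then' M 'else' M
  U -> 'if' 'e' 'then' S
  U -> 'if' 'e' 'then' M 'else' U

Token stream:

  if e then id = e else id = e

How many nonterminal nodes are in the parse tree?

[S [M if e then [M id = e] else [M id = e]]]

4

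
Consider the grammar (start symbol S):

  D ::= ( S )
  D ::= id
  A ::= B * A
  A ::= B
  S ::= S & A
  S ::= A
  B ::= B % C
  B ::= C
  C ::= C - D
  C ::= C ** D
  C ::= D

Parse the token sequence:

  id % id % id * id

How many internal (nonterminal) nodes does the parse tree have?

15

[S [A [B [B [B [C [D id]]] % [C [D id]]] % [C [D id]]] * [A [B [C [D id]]]]]]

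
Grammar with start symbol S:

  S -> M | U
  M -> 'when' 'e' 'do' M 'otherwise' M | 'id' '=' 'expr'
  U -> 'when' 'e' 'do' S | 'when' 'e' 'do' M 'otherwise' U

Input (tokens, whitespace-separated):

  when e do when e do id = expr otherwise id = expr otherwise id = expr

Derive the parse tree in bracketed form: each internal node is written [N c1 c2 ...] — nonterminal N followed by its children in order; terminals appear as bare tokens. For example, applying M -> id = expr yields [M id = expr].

[S [M when e do [M when e do [M id = expr] otherwise [M id = expr]] otherwise [M id = expr]]]

S
M
when e do M otherwise M
when e do when e do M otherwise M otherwise M
when e do when e do id = expr otherwise M otherwise M
when e do when e do id = expr otherwise id = expr otherwise M
when e do when e do id = expr otherwise id = expr otherwise id = expr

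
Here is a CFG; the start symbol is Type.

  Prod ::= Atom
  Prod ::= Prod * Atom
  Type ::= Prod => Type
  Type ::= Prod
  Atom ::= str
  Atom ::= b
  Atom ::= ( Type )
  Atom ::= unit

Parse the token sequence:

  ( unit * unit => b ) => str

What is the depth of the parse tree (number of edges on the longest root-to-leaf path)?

7

[Type [Prod [Atom ( [Type [Prod [Prod [Atom unit]] * [Atom unit]] => [Type [Prod [Atom b]]]] )]] => [Type [Prod [Atom str]]]]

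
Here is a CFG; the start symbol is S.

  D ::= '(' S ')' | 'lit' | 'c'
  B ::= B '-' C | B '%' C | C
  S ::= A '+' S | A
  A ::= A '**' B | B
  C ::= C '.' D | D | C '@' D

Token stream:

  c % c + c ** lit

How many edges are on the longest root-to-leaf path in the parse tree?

7

[S [A [B [B [C [D c]]] % [C [D c]]]] + [S [A [A [B [C [D c]]]] ** [B [C [D lit]]]]]]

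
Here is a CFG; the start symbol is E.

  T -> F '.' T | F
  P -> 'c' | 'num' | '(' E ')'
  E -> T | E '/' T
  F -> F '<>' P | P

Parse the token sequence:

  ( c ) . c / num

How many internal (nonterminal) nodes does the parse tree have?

15

[E [E [T [F [P ( [E [T [F [P c]]]] )]] . [T [F [P c]]]]] / [T [F [P num]]]]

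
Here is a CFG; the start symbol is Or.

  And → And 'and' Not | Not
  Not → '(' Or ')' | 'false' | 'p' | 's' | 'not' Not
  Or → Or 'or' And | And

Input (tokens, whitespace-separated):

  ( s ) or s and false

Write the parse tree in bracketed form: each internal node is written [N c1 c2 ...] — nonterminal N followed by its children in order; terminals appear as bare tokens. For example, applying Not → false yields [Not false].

[Or [Or [And [Not ( [Or [And [Not s]]] )]]] or [And [And [Not s]] and [Not false]]]

Or
Or or And
And or And
Not or And
( Or ) or And
( And ) or And
( Not ) or And
( s ) or And
( s ) or And and Not
( s ) or Not and Not
( s ) or s and Not
( s ) or s and false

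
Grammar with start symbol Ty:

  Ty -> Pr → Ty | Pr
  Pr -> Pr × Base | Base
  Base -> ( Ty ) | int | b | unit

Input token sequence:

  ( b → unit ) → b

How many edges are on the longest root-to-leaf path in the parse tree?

[Ty [Pr [Base ( [Ty [Pr [Base b]] → [Ty [Pr [Base unit]]]] )]] → [Ty [Pr [Base b]]]]

7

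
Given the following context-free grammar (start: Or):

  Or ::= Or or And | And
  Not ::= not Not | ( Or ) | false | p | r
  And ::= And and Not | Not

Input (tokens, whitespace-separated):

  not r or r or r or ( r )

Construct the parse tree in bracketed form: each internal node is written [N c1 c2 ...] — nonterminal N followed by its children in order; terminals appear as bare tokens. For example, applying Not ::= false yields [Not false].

[Or [Or [Or [Or [And [Not not [Not r]]]] or [And [Not r]]] or [And [Not r]]] or [And [Not ( [Or [And [Not r]]] )]]]

Or
Or or And
Or or And or And
Or or And or And or And
And or And or And or And
Not or And or And or And
not Not or And or And or And
not r or And or And or And
not r or Not or And or And
not r or r or And or And
not r or r or Not or And
not r or r or r or And
not r or r or r or Not
not r or r or r or ( Or )
not r or r or r or ( And )
not r or r or r or ( Not )
not r or r or r or ( r )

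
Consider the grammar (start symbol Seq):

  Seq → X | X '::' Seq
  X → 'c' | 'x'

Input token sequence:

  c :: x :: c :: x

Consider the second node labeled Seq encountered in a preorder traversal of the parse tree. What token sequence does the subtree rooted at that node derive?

x :: c :: x

[Seq [X c] :: [Seq [X x] :: [Seq [X c] :: [Seq [X x]]]]]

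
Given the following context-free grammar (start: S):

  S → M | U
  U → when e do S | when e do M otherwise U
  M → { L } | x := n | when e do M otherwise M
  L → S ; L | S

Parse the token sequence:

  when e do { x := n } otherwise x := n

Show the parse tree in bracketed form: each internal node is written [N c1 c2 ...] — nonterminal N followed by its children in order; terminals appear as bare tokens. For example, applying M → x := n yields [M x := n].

[S [M when e do [M { [L [S [M x := n]]] }] otherwise [M x := n]]]

S
M
when e do M otherwise M
when e do { L } otherwise M
when e do { S } otherwise M
when e do { M } otherwise M
when e do { x := n } otherwise M
when e do { x := n } otherwise x := n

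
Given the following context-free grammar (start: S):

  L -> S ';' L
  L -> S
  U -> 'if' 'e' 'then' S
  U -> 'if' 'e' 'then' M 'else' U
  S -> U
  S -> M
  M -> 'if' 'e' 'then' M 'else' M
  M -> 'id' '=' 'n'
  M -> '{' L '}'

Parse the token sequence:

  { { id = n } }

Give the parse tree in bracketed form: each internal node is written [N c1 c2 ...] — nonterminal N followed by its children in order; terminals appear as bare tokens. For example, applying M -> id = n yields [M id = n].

S
M
{ L }
{ S }
{ M }
{ { L } }
{ { S } }
{ { M } }
{ { id = n } }

[S [M { [L [S [M { [L [S [M id = n]]] }]]] }]]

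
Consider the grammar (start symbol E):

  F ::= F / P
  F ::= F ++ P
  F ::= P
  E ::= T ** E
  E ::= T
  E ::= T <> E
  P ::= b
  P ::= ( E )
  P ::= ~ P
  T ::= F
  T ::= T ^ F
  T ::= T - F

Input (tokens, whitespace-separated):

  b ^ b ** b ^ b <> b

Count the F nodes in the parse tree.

[E [T [T [F [P b]]] ^ [F [P b]]] ** [E [T [T [F [P b]]] ^ [F [P b]]] <> [E [T [F [P b]]]]]]

5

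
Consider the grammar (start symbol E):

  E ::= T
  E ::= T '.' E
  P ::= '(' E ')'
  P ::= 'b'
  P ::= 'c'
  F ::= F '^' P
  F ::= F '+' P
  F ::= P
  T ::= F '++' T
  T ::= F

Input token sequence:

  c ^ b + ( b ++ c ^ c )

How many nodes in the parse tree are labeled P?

6

[E [T [F [F [F [P c]] ^ [P b]] + [P ( [E [T [F [P b]] ++ [T [F [F [P c]] ^ [P c]]]]] )]]]]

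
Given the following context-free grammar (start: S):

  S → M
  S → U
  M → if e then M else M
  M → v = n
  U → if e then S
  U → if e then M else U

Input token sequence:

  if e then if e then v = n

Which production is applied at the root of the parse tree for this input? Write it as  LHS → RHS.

S → U

[S [U if e then [S [U if e then [S [M v = n]]]]]]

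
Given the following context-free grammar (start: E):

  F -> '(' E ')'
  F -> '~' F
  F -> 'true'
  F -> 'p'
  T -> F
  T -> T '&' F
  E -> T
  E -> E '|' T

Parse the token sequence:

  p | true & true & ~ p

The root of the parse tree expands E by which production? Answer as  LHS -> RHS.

[E [E [T [F p]]] | [T [T [T [F true]] & [F true]] & [F ~ [F p]]]]

E -> E '|' T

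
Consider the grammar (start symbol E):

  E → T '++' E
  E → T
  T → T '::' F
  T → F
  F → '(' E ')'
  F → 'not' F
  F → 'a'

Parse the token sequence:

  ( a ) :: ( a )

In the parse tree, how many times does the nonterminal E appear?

3

[E [T [T [F ( [E [T [F a]]] )]] :: [F ( [E [T [F a]]] )]]]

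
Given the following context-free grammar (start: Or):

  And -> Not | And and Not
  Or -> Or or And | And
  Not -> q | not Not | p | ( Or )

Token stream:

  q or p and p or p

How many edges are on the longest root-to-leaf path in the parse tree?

5

[Or [Or [Or [And [Not q]]] or [And [And [Not p]] and [Not p]]] or [And [Not p]]]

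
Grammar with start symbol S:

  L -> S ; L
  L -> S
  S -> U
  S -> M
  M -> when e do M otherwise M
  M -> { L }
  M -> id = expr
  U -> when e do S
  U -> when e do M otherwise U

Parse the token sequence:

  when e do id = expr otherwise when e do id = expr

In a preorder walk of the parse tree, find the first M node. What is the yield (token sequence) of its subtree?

id = expr

[S [U when e do [M id = expr] otherwise [U when e do [S [M id = expr]]]]]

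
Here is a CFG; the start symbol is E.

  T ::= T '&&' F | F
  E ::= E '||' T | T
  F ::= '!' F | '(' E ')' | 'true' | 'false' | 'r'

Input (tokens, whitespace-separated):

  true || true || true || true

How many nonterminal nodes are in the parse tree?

[E [E [E [E [T [F true]]] || [T [F true]]] || [T [F true]]] || [T [F true]]]

12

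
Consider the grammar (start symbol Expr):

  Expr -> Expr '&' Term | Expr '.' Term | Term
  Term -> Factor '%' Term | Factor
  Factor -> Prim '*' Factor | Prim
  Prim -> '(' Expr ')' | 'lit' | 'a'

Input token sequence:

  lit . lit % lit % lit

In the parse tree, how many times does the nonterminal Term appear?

4

[Expr [Expr [Term [Factor [Prim lit]]]] . [Term [Factor [Prim lit]] % [Term [Factor [Prim lit]] % [Term [Factor [Prim lit]]]]]]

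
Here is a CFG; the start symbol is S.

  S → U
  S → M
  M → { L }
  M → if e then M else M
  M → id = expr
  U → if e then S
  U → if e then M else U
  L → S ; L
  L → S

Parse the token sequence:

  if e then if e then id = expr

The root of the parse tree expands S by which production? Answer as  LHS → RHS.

[S [U if e then [S [U if e then [S [M id = expr]]]]]]

S → U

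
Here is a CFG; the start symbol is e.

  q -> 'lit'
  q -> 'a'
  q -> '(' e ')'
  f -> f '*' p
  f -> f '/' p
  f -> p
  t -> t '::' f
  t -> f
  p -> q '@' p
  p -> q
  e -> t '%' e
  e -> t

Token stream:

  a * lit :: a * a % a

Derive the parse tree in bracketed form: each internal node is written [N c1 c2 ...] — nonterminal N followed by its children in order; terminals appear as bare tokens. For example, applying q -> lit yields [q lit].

[e [t [t [f [f [p [q a]]] * [p [q lit]]]] :: [f [f [p [q a]]] * [p [q a]]]] % [e [t [f [p [q a]]]]]]

e
t % e
t :: f % e
f :: f % e
f * p :: f % e
p * p :: f % e
q * p :: f % e
a * p :: f % e
a * q :: f % e
a * lit :: f % e
a * lit :: f * p % e
a * lit :: p * p % e
a * lit :: q * p % e
a * lit :: a * p % e
a * lit :: a * q % e
a * lit :: a * a % e
a * lit :: a * a % t
a * lit :: a * a % f
a * lit :: a * a % p
a * lit :: a * a % q
a * lit :: a * a % a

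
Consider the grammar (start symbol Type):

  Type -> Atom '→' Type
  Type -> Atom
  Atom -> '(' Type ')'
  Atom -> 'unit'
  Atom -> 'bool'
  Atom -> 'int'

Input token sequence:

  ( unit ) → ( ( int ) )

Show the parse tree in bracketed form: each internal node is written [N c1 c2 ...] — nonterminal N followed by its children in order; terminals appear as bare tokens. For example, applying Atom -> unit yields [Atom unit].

[Type [Atom ( [Type [Atom unit]] )] → [Type [Atom ( [Type [Atom ( [Type [Atom int]] )]] )]]]

Type
Atom → Type
( Type ) → Type
( Atom ) → Type
( unit ) → Type
( unit ) → Atom
( unit ) → ( Type )
( unit ) → ( Atom )
( unit ) → ( ( Type ) )
( unit ) → ( ( Atom ) )
( unit ) → ( ( int ) )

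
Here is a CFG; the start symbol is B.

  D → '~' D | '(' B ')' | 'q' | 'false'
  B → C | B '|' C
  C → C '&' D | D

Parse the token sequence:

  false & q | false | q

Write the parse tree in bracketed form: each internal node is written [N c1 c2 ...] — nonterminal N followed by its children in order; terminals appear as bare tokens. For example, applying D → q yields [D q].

[B [B [B [C [C [D false]] & [D q]]] | [C [D false]]] | [C [D q]]]

B
B | C
B | C | C
C | C | C
C & D | C | C
D & D | C | C
false & D | C | C
false & q | C | C
false & q | D | C
false & q | false | C
false & q | false | D
false & q | false | q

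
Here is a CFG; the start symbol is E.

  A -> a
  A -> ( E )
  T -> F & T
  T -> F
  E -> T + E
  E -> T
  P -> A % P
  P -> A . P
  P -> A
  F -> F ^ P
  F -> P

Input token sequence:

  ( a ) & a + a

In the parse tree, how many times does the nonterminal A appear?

4

[E [T [F [P [A ( [E [T [F [P [A a]]]]] )]]] & [T [F [P [A a]]]]] + [E [T [F [P [A a]]]]]]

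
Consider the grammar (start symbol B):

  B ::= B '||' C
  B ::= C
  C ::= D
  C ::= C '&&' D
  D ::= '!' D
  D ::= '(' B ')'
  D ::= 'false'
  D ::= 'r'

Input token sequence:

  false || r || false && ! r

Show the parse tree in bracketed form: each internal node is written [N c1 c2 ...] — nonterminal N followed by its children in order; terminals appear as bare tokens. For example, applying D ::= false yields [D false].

B
B || C
B || C || C
C || C || C
D || C || C
false || C || C
false || D || C
false || r || C
false || r || C && D
false || r || D && D
false || r || false && D
false || r || false && ! D
false || r || false && ! r

[B [B [B [C [D false]]] || [C [D r]]] || [C [C [D false]] && [D ! [D r]]]]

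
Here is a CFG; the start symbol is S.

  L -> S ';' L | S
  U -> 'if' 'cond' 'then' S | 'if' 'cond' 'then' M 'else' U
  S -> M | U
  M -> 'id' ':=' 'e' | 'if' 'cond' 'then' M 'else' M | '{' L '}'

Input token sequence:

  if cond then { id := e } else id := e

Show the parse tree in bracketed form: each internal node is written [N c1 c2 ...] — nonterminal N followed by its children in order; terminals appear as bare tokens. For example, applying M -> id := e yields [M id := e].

S
M
if cond then M else M
if cond then { L } else M
if cond then { S } else M
if cond then { M } else M
if cond then { id := e } else M
if cond then { id := e } else id := e

[S [M if cond then [M { [L [S [M id := e]]] }] else [M id := e]]]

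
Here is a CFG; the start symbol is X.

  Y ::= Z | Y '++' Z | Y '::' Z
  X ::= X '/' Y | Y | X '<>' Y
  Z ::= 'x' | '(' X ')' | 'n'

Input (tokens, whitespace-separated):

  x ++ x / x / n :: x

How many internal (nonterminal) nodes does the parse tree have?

13

[X [X [X [Y [Y [Z x]] ++ [Z x]]] / [Y [Z x]]] / [Y [Y [Z n]] :: [Z x]]]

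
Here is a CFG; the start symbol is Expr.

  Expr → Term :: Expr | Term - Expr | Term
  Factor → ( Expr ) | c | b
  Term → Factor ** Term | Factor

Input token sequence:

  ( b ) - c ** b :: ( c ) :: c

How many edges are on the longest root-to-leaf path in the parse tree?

8

[Expr [Term [Factor ( [Expr [Term [Factor b]]] )]] - [Expr [Term [Factor c] ** [Term [Factor b]]] :: [Expr [Term [Factor ( [Expr [Term [Factor c]]] )]] :: [Expr [Term [Factor c]]]]]]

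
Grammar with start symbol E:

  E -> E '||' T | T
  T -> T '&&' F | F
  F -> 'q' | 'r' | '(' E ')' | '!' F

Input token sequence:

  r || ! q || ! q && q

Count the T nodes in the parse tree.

4

[E [E [E [T [F r]]] || [T [F ! [F q]]]] || [T [T [F ! [F q]]] && [F q]]]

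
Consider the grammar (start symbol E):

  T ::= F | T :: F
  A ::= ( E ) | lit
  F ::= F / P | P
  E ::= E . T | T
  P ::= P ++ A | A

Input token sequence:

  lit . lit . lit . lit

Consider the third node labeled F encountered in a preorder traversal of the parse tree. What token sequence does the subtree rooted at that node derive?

lit

[E [E [E [E [T [F [P [A lit]]]]] . [T [F [P [A lit]]]]] . [T [F [P [A lit]]]]] . [T [F [P [A lit]]]]]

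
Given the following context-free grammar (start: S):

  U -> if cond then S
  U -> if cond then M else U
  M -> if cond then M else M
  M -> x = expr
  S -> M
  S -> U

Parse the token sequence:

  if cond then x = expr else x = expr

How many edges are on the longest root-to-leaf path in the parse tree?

3

[S [M if cond then [M x = expr] else [M x = expr]]]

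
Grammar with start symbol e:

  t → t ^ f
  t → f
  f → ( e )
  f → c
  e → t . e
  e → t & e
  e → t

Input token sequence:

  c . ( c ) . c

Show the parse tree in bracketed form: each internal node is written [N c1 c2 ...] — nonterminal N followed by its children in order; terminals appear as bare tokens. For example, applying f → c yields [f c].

[e [t [f c]] . [e [t [f ( [e [t [f c]]] )]] . [e [t [f c]]]]]

e
t . e
f . e
c . e
c . t . e
c . f . e
c . ( e ) . e
c . ( t ) . e
c . ( f ) . e
c . ( c ) . e
c . ( c ) . t
c . ( c ) . f
c . ( c ) . c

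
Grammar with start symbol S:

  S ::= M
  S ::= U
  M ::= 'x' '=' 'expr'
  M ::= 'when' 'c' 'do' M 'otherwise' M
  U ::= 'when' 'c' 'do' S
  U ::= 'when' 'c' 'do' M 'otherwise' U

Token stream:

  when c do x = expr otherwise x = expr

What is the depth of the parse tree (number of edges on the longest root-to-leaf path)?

[S [M when c do [M x = expr] otherwise [M x = expr]]]

3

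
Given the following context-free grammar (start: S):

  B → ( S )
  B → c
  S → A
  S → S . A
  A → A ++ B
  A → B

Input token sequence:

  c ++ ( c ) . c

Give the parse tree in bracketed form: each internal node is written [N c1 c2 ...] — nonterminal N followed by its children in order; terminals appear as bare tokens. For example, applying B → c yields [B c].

S
S . A
A . A
A ++ B . A
B ++ B . A
c ++ B . A
c ++ ( S ) . A
c ++ ( A ) . A
c ++ ( B ) . A
c ++ ( c ) . A
c ++ ( c ) . B
c ++ ( c ) . c

[S [S [A [A [B c]] ++ [B ( [S [A [B c]]] )]]] . [A [B c]]]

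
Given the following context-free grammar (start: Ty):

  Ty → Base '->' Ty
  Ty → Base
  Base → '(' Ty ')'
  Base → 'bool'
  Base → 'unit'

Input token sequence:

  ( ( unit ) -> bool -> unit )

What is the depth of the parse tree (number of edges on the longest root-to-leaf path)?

6

[Ty [Base ( [Ty [Base ( [Ty [Base unit]] )] -> [Ty [Base bool] -> [Ty [Base unit]]]] )]]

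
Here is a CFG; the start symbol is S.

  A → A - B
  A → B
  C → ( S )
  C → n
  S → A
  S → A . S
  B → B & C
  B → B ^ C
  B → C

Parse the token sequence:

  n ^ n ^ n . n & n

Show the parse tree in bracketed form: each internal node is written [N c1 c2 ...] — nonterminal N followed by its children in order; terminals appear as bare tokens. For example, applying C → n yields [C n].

S
A . S
B . S
B ^ C . S
B ^ C ^ C . S
C ^ C ^ C . S
n ^ C ^ C . S
n ^ n ^ C . S
n ^ n ^ n . S
n ^ n ^ n . A
n ^ n ^ n . B
n ^ n ^ n . B & C
n ^ n ^ n . C & C
n ^ n ^ n . n & C
n ^ n ^ n . n & n

[S [A [B [B [B [C n]] ^ [C n]] ^ [C n]]] . [S [A [B [B [C n]] & [C n]]]]]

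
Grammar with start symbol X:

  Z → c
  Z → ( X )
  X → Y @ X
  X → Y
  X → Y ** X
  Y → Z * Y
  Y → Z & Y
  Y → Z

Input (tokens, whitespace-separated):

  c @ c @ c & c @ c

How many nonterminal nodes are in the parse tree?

14

[X [Y [Z c]] @ [X [Y [Z c]] @ [X [Y [Z c] & [Y [Z c]]] @ [X [Y [Z c]]]]]]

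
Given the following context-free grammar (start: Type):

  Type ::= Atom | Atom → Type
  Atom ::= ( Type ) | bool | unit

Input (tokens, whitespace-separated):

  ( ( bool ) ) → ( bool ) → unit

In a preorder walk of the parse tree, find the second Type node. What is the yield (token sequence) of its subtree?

[Type [Atom ( [Type [Atom ( [Type [Atom bool]] )]] )] → [Type [Atom ( [Type [Atom bool]] )] → [Type [Atom unit]]]]

( bool )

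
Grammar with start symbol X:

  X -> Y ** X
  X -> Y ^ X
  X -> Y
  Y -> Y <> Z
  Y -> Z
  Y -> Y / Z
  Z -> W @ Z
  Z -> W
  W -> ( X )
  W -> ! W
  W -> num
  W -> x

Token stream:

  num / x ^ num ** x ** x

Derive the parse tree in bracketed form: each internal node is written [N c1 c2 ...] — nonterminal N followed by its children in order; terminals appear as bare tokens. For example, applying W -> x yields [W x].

[X [Y [Y [Z [W num]]] / [Z [W x]]] ^ [X [Y [Z [W num]]] ** [X [Y [Z [W x]]] ** [X [Y [Z [W x]]]]]]]

X
Y ^ X
Y / Z ^ X
Z / Z ^ X
W / Z ^ X
num / Z ^ X
num / W ^ X
num / x ^ X
num / x ^ Y ** X
num / x ^ Z ** X
num / x ^ W ** X
num / x ^ num ** X
num / x ^ num ** Y ** X
num / x ^ num ** Z ** X
num / x ^ num ** W ** X
num / x ^ num ** x ** X
num / x ^ num ** x ** Y
num / x ^ num ** x ** Z
num / x ^ num ** x ** W
num / x ^ num ** x ** x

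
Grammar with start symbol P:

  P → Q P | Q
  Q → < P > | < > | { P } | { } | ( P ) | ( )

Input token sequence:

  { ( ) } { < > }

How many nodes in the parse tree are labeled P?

4

[P [Q { [P [Q ( )]] }] [P [Q { [P [Q < >]] }]]]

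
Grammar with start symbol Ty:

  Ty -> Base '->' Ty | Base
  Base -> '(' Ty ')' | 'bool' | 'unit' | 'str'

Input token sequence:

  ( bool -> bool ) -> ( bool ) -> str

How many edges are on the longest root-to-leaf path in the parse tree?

5

[Ty [Base ( [Ty [Base bool] -> [Ty [Base bool]]] )] -> [Ty [Base ( [Ty [Base bool]] )] -> [Ty [Base str]]]]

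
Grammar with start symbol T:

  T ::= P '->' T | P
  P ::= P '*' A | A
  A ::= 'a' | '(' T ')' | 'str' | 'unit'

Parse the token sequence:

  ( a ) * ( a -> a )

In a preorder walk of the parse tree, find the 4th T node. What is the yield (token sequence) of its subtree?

[T [P [P [A ( [T [P [A a]]] )]] * [A ( [T [P [A a]] -> [T [P [A a]]]] )]]]

a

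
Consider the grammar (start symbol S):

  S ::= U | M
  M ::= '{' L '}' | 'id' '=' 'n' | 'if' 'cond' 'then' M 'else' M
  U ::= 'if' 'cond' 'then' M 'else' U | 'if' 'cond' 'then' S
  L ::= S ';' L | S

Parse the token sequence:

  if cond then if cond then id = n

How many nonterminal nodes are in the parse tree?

6

[S [U if cond then [S [U if cond then [S [M id = n]]]]]]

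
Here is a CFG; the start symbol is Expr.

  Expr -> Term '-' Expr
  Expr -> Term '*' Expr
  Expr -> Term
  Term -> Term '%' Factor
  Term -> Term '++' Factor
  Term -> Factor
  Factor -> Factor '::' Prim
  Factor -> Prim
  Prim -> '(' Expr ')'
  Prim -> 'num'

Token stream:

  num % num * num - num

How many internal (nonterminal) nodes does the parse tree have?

[Expr [Term [Term [Factor [Prim num]]] % [Factor [Prim num]]] * [Expr [Term [Factor [Prim num]]] - [Expr [Term [Factor [Prim num]]]]]]

15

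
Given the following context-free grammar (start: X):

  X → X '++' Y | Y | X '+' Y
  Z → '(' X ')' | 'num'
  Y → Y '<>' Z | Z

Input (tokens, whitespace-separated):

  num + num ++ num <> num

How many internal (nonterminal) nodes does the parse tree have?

[X [X [X [Y [Z num]]] + [Y [Z num]]] ++ [Y [Y [Z num]] <> [Z num]]]

11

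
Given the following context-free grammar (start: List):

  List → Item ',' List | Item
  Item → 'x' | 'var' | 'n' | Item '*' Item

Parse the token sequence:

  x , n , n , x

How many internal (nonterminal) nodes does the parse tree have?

[List [Item x] , [List [Item n] , [List [Item n] , [List [Item x]]]]]

8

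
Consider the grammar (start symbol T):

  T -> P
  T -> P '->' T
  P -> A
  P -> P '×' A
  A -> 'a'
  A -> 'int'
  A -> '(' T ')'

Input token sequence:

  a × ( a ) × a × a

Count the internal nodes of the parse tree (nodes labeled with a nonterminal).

12

[T [P [P [P [P [A a]] × [A ( [T [P [A a]]] )]] × [A a]] × [A a]]]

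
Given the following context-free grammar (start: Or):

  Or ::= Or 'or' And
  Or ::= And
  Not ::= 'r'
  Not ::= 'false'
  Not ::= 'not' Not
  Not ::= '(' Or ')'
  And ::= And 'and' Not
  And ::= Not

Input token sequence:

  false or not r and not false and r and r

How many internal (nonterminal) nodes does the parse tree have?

14

[Or [Or [And [Not false]]] or [And [And [And [And [Not not [Not r]]] and [Not not [Not false]]] and [Not r]] and [Not r]]]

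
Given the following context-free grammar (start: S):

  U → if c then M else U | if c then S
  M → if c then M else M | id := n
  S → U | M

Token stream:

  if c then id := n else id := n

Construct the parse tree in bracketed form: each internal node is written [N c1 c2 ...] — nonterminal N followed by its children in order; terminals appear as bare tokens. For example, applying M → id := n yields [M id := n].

[S [M if c then [M id := n] else [M id := n]]]

S
M
if c then M else M
if c then id := n else M
if c then id := n else id := n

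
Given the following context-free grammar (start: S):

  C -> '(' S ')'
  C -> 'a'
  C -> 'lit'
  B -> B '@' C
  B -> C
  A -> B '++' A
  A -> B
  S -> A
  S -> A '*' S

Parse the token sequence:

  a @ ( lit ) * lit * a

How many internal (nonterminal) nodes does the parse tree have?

[S [A [B [B [C a]] @ [C ( [S [A [B [C lit]]]] )]]] * [S [A [B [C lit]]] * [S [A [B [C a]]]]]]

18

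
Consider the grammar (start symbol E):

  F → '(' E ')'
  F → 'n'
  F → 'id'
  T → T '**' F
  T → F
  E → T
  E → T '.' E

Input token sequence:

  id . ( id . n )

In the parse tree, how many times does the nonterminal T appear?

4

[E [T [F id]] . [E [T [F ( [E [T [F id]] . [E [T [F n]]]] )]]]]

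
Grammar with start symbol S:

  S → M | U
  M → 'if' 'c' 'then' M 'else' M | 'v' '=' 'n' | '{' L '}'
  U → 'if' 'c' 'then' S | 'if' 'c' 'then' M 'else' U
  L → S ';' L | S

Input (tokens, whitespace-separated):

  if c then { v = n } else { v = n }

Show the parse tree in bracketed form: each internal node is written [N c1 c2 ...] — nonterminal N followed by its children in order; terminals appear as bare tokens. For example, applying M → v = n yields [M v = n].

S
M
if c then M else M
if c then { L } else M
if c then { S } else M
if c then { M } else M
if c then { v = n } else M
if c then { v = n } else { L }
if c then { v = n } else { S }
if c then { v = n } else { M }
if c then { v = n } else { v = n }

[S [M if c then [M { [L [S [M v = n]]] }] else [M { [L [S [M v = n]]] }]]]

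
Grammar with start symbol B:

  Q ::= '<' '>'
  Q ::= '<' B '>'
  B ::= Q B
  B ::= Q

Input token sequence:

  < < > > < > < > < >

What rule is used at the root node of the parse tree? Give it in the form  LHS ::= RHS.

B ::= Q B

[B [Q < [B [Q < >]] >] [B [Q < >] [B [Q < >] [B [Q < >]]]]]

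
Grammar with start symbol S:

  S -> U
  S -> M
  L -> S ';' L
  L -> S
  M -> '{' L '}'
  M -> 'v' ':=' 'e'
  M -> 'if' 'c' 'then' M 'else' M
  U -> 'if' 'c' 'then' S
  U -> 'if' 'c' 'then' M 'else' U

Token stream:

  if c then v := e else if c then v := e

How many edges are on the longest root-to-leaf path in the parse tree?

5

[S [U if c then [M v := e] else [U if c then [S [M v := e]]]]]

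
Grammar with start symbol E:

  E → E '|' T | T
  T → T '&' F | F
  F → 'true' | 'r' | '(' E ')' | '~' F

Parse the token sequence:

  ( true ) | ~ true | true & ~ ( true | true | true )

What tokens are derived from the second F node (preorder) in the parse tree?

[E [E [E [T [F ( [E [T [F true]]] )]]] | [T [F ~ [F true]]]] | [T [T [F true]] & [F ~ [F ( [E [E [E [T [F true]]] | [T [F true]]] | [T [F true]]] )]]]]

true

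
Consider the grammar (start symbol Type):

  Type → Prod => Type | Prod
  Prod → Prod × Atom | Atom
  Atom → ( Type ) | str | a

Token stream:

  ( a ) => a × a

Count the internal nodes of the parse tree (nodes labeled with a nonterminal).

[Type [Prod [Atom ( [Type [Prod [Atom a]]] )]] => [Type [Prod [Prod [Atom a]] × [Atom a]]]]

11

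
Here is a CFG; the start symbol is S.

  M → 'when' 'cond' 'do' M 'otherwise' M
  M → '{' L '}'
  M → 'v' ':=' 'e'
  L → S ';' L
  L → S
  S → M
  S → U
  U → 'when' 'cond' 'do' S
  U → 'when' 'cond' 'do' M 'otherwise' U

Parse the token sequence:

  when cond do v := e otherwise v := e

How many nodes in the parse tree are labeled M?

3

[S [M when cond do [M v := e] otherwise [M v := e]]]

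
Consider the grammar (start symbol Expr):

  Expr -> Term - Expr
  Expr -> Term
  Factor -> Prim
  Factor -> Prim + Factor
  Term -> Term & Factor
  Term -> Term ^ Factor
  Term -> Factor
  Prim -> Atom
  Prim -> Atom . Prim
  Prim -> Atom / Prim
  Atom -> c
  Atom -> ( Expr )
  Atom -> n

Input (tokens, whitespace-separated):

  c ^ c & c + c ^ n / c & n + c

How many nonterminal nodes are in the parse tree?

[Expr [Term [Term [Term [Term [Term [Factor [Prim [Atom c]]]] ^ [Factor [Prim [Atom c]]]] & [Factor [Prim [Atom c]] + [Factor [Prim [Atom c]]]]] ^ [Factor [Prim [Atom n] / [Prim [Atom c]]]]] & [Factor [Prim [Atom n]] + [Factor [Prim [Atom c]]]]]]

29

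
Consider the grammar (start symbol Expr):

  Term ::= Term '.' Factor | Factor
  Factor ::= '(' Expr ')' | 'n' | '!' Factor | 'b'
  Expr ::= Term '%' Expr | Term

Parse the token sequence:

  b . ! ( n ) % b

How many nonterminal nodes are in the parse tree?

12

[Expr [Term [Term [Factor b]] . [Factor ! [Factor ( [Expr [Term [Factor n]]] )]]] % [Expr [Term [Factor b]]]]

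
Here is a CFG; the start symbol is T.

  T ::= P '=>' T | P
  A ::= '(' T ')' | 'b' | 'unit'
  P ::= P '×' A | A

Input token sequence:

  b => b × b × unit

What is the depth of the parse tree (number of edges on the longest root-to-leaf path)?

[T [P [A b]] => [T [P [P [P [A b]] × [A b]] × [A unit]]]]

6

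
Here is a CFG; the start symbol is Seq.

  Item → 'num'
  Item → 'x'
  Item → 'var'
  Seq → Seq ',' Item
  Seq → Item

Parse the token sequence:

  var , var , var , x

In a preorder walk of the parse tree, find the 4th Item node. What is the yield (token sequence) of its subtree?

x

[Seq [Seq [Seq [Seq [Item var]] , [Item var]] , [Item var]] , [Item x]]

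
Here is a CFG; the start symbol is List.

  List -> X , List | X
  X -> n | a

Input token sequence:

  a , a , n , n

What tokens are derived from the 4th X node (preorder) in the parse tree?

n

[List [X a] , [List [X a] , [List [X n] , [List [X n]]]]]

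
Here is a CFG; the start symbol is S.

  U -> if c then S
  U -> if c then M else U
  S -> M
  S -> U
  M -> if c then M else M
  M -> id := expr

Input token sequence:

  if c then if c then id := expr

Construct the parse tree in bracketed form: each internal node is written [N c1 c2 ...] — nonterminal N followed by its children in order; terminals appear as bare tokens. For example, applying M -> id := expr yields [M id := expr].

[S [U if c then [S [U if c then [S [M id := expr]]]]]]

S
U
if c then S
if c then U
if c then if c then S
if c then if c then M
if c then if c then id := expr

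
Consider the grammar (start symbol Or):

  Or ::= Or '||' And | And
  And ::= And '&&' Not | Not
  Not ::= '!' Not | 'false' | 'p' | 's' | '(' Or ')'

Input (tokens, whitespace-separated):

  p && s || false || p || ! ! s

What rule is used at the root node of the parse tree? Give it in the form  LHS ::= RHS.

Or ::= Or '||' And

[Or [Or [Or [Or [And [And [Not p]] && [Not s]]] || [And [Not false]]] || [And [Not p]]] || [And [Not ! [Not ! [Not s]]]]]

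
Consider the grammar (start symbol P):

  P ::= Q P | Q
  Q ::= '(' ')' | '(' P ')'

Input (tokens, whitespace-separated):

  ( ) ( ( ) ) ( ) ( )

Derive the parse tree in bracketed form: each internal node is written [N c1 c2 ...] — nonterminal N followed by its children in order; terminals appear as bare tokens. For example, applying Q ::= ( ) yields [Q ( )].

[P [Q ( )] [P [Q ( [P [Q ( )]] )] [P [Q ( )] [P [Q ( )]]]]]

P
Q P
( ) P
( ) Q P
( ) ( P ) P
( ) ( Q ) P
( ) ( ( ) ) P
( ) ( ( ) ) Q P
( ) ( ( ) ) ( ) P
( ) ( ( ) ) ( ) Q
( ) ( ( ) ) ( ) ( )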